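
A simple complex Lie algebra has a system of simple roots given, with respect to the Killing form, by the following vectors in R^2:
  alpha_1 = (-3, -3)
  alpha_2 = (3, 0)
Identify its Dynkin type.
Compute the Cartan integers a_ij = 2(alpha_i, alpha_j)/(alpha_j, alpha_j); the resulting 2x2 Cartan matrix is
[[2, -2], [-1, 2]].
The roots have two lengths (squared-length ratio 2:1); the short ones are alpha_{2}. The associated Dynkin diagram is a chain of 2 nodes with a double edge at one end; the terminal node there is the unique short simple root (B_2), so the type is B_2 (the algebra so(5)).

B2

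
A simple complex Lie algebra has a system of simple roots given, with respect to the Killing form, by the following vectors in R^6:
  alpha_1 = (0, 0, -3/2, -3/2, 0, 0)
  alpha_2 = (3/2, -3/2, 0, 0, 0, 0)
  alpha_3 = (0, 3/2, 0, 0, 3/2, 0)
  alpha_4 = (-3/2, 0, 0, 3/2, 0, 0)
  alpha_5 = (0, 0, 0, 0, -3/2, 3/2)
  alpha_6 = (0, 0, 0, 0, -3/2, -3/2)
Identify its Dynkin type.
D6

Compute the Cartan integers a_ij = 2(alpha_i, alpha_j)/(alpha_j, alpha_j); the resulting 6x6 Cartan matrix is
[[2, 0, 0, -1, 0, 0], [0, 2, -1, -1, 0, 0], [0, -1, 2, 0, -1, -1], [-1, -1, 0, 2, 0, 0], [0, 0, -1, 0, 2, 0], [0, 0, -1, 0, 0, 2]].
All simple roots have the same length, so the diagram is simply laced. The associated Dynkin diagram is a chain of 4 nodes with a fork of two nodes at one end (D_6), so the type is D_6 (the algebra so(12)).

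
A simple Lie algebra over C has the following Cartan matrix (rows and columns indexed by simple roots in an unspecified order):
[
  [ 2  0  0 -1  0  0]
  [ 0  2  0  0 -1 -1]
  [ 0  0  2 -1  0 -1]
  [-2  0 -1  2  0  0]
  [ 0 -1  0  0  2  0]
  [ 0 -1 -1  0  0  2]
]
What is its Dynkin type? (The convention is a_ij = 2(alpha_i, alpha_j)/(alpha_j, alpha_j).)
The matrix has rank 6 with 2's on the diagonal. Reading the off-diagonal entries as Dynkin edges (a single edge where a_ij = a_ji = -1; a double or triple edge where a_ij * a_ji = 2 or 3), the diagram is a chain of 6 nodes with a double edge at one end; the terminal node there is the unique short simple root (B_6). One simple-root ordering that puts it in standard form is (alpha_5, alpha_2, alpha_6, alpha_3, alpha_4, alpha_1). So the algebra is type B_6, i.e. so(13).

B_6 (so(13))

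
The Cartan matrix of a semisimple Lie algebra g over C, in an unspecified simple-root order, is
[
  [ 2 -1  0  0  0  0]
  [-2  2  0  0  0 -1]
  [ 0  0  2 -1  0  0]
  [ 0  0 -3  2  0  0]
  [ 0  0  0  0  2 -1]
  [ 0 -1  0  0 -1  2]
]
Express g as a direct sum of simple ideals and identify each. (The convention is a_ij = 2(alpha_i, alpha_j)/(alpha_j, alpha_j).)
The diagram associated to this matrix has two connected components: the simple roots {alpha_1, alpha_2, alpha_5, alpha_6} form a chain of 4 nodes with a double edge at one end; the terminal node there is the unique short simple root (B_4), and {alpha_3, alpha_4} form two nodes joined by a triple edge (G_2). A semisimple Lie algebra decomposes uniquely as the direct sum of simple ideals, one per connected component of its Dynkin diagram, so g ≅ B_4 ⊕ G_2 (dimension 36 + 14 = 50).

B4 + G2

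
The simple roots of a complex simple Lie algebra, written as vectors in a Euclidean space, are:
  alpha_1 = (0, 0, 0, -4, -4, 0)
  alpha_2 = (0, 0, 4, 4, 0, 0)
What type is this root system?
Compute the Cartan integers a_ij = 2(alpha_i, alpha_j)/(alpha_j, alpha_j); the resulting 2x2 Cartan matrix is
[[2, -1], [-1, 2]].
All simple roots have the same length, so the diagram is simply laced. The associated Dynkin diagram is a chain of 2 nodes with single edges (A_2), so the type is A_2 (the algebra sl(3)).

A2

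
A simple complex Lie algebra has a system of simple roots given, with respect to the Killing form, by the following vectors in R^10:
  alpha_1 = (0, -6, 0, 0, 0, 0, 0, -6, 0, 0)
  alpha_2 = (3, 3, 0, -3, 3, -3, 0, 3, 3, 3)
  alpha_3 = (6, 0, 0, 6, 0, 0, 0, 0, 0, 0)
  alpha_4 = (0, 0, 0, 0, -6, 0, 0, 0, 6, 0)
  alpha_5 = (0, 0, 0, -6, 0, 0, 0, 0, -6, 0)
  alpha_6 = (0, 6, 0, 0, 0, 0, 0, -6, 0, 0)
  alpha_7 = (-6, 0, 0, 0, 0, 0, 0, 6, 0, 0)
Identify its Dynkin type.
Compute the Cartan integers a_ij = 2(alpha_i, alpha_j)/(alpha_j, alpha_j); the resulting 7x7 Cartan matrix is
[[2, -1, 0, 0, 0, 0, -1], [-1, 2, 0, 0, 0, 0, 0], [0, 0, 2, 0, -1, 0, -1], [0, 0, 0, 2, -1, 0, 0], [0, 0, -1, -1, 2, 0, 0], [0, 0, 0, 0, 0, 2, -1], [-1, 0, -1, 0, 0, -1, 2]].
All simple roots have the same length, so the diagram is simply laced. The associated Dynkin diagram is a chain of 6 nodes with one extra node attached to the third node from one end (E_7), so the type is E_7.

E_7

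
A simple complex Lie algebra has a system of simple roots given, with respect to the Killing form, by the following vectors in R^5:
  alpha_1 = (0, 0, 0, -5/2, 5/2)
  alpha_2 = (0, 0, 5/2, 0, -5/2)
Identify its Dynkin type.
A_2

Compute the Cartan integers a_ij = 2(alpha_i, alpha_j)/(alpha_j, alpha_j); the resulting 2x2 Cartan matrix is
[[2, -1], [-1, 2]].
All simple roots have the same length, so the diagram is simply laced. The associated Dynkin diagram is a chain of 2 nodes with single edges (A_2), so the type is A_2 (the algebra sl(3)).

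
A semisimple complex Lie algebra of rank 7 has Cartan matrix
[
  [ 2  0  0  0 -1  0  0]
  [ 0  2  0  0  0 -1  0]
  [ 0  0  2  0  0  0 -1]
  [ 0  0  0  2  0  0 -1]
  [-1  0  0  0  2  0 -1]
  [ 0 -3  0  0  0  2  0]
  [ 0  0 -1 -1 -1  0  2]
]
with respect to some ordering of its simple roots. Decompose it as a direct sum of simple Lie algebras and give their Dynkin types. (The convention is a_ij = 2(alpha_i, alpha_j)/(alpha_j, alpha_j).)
The diagram associated to this matrix has two connected components: the simple roots {alpha_1, alpha_3, alpha_4, alpha_5, alpha_7} form a chain of 3 nodes with a fork of two nodes at one end (D_5), and {alpha_2, alpha_6} form two nodes joined by a triple edge (G_2). A semisimple Lie algebra decomposes uniquely as the direct sum of simple ideals, one per connected component of its Dynkin diagram, so g ≅ D_5 ⊕ G_2 (dimension 45 + 14 = 59).

D5 ⊕ G2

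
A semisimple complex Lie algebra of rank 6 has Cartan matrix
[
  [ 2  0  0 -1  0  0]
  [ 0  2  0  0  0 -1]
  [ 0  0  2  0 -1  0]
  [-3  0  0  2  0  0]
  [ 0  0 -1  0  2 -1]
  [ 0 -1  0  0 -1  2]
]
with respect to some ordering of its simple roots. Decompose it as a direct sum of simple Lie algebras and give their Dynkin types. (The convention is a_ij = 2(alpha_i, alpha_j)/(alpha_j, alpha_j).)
The diagram associated to this matrix has two connected components: the simple roots {alpha_2, alpha_3, alpha_5, alpha_6} form a chain of 4 nodes with single edges (A_4), and {alpha_1, alpha_4} form two nodes joined by a triple edge (G_2). A semisimple Lie algebra decomposes uniquely as the direct sum of simple ideals, one per connected component of its Dynkin diagram, so g ≅ A_4 ⊕ G_2 (dimension 24 + 14 = 38).

A_4 ⊕ G_2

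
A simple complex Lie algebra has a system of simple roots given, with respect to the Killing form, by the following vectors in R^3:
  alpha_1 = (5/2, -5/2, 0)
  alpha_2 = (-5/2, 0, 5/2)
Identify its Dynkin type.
A2

Compute the Cartan integers a_ij = 2(alpha_i, alpha_j)/(alpha_j, alpha_j); the resulting 2x2 Cartan matrix is
[[2, -1], [-1, 2]].
All simple roots have the same length, so the diagram is simply laced. The associated Dynkin diagram is a chain of 2 nodes with single edges (A_2), so the type is A_2 (the algebra sl(3)).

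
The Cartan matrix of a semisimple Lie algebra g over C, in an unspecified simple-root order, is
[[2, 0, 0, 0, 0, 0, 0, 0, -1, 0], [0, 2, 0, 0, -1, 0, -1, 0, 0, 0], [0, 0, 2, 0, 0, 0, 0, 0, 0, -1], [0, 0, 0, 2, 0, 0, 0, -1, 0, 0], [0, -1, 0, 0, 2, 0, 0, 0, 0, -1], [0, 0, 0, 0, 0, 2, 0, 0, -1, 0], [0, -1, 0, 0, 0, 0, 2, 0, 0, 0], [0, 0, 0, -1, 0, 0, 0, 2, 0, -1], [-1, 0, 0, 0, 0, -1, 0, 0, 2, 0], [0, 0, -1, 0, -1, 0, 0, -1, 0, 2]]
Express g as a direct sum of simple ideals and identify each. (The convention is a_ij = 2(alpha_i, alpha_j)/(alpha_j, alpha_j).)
The diagram associated to this matrix has two connected components: the simple roots {alpha_1, alpha_6, alpha_9} form a chain of 3 nodes with single edges (A_3), and {alpha_2, alpha_3, alpha_4, alpha_5, alpha_7, alpha_8, alpha_10} form a chain of 6 nodes with one extra node attached to the third node from one end (E_7). A semisimple Lie algebra decomposes uniquely as the direct sum of simple ideals, one per connected component of its Dynkin diagram, so g ≅ A_3 ⊕ E_7 (dimension 15 + 133 = 148).

A_3 (sl(4)) ⊕ E_7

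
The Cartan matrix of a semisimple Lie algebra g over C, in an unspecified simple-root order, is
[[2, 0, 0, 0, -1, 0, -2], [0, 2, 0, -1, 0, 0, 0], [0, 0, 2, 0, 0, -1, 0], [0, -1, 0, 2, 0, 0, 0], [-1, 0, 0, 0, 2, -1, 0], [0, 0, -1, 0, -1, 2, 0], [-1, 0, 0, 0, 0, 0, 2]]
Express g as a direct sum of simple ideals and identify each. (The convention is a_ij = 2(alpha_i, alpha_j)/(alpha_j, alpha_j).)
A_2 + B_5

The diagram associated to this matrix has two connected components: the simple roots {alpha_2, alpha_4} form a chain of 2 nodes with single edges (A_2), and {alpha_1, alpha_3, alpha_5, alpha_6, alpha_7} form a chain of 5 nodes with a double edge at one end; the terminal node there is the unique short simple root (B_5). A semisimple Lie algebra decomposes uniquely as the direct sum of simple ideals, one per connected component of its Dynkin diagram, so g ≅ A_2 ⊕ B_5 (dimension 8 + 55 = 63).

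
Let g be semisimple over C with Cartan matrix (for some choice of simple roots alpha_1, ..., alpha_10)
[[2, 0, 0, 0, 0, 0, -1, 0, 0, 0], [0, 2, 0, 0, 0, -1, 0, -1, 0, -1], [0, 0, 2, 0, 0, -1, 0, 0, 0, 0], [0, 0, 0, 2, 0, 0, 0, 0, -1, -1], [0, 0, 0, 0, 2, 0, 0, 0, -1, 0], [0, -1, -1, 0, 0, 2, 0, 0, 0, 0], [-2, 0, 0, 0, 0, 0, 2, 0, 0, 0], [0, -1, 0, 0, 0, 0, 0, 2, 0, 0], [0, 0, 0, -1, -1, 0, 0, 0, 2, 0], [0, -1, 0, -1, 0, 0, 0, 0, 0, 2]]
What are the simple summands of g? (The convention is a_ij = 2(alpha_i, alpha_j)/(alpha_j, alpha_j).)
The diagram associated to this matrix has two connected components: the simple roots {alpha_1, alpha_7} form a chain of 2 nodes with a double edge at one end; the terminal node there is the unique short simple root (B_2), and {alpha_2, alpha_3, alpha_4, alpha_5, alpha_6, alpha_8, alpha_9, alpha_10} form a chain of 7 nodes with one extra node attached to the third node from one end (E_8). A semisimple Lie algebra decomposes uniquely as the direct sum of simple ideals, one per connected component of its Dynkin diagram, so g ≅ B_2 ⊕ E_8 (dimension 10 + 248 = 258).

type B_2 + type E_8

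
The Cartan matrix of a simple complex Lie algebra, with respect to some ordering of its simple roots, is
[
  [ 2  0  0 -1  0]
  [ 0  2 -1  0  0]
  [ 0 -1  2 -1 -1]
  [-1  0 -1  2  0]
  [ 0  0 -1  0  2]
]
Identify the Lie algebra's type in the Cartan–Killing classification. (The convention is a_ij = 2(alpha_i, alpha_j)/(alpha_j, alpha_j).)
D_5 (so(10))

The matrix has rank 5 with 2's on the diagonal. Reading the off-diagonal entries as Dynkin edges (a single edge where a_ij = a_ji = -1; a double or triple edge where a_ij * a_ji = 2 or 3), the diagram is a chain of 3 nodes with a fork of two nodes at one end (D_5). One simple-root ordering that puts it in standard form is (alpha_1, alpha_4, alpha_3, alpha_5, alpha_2). So the algebra is type D_5, i.e. so(10).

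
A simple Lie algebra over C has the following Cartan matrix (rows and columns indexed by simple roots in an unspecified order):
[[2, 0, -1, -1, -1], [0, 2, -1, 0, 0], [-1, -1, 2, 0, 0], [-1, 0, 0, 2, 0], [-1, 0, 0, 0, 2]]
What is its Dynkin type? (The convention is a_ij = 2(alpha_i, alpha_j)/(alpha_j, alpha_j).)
type D_5

The matrix has rank 5 with 2's on the diagonal. Reading the off-diagonal entries as Dynkin edges (a single edge where a_ij = a_ji = -1; a double or triple edge where a_ij * a_ji = 2 or 3), the diagram is a chain of 3 nodes with a fork of two nodes at one end (D_5). One simple-root ordering that puts it in standard form is (alpha_2, alpha_3, alpha_1, alpha_4, alpha_5). So the algebra is type D_5, i.e. so(10).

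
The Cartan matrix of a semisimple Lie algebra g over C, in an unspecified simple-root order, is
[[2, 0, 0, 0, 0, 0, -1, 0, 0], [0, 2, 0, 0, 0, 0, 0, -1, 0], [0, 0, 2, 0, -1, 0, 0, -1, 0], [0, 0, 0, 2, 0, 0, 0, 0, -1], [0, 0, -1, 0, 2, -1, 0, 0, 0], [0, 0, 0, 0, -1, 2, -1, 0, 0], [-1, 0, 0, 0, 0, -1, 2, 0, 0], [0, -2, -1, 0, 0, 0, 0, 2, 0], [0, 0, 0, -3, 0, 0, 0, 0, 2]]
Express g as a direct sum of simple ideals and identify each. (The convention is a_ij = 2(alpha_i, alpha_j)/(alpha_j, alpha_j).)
type B_7 ⊕ type G_2

The diagram associated to this matrix has two connected components: the simple roots {alpha_1, alpha_2, alpha_3, alpha_5, alpha_6, alpha_7, alpha_8} form a chain of 7 nodes with a double edge at one end; the terminal node there is the unique short simple root (B_7), and {alpha_4, alpha_9} form two nodes joined by a triple edge (G_2). A semisimple Lie algebra decomposes uniquely as the direct sum of simple ideals, one per connected component of its Dynkin diagram, so g ≅ B_7 ⊕ G_2 (dimension 105 + 14 = 119).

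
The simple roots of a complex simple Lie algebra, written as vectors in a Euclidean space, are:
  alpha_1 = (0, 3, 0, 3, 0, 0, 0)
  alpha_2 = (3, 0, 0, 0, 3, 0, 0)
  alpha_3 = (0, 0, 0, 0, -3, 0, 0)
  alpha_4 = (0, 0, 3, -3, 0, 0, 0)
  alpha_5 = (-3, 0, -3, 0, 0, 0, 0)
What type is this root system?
Compute the Cartan integers a_ij = 2(alpha_i, alpha_j)/(alpha_j, alpha_j); the resulting 5x5 Cartan matrix is
[[2, 0, 0, -1, 0], [0, 2, -2, 0, -1], [0, -1, 2, 0, 0], [-1, 0, 0, 2, -1], [0, -1, 0, -1, 2]].
The roots have two lengths (squared-length ratio 2:1); the short ones are alpha_{3}. The associated Dynkin diagram is a chain of 5 nodes with a double edge at one end; the terminal node there is the unique short simple root (B_5), so the type is B_5 (the algebra so(11)).

type B_5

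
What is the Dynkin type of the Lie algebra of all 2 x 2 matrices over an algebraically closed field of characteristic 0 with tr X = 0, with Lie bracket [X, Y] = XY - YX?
A_1

This is sl(2), which has dimension 2^2 - 1 = 3 and rank 2 - 1 = 1 (a Cartan subalgebra is the diagonal traceless matrices). In the classification of classical Lie algebras, the special linear algebra sl(n+1) has type A_n; here n = 1, so the Dynkin diagram is a chain of 1 nodes with single edges (A_1). Hence the type is A_1.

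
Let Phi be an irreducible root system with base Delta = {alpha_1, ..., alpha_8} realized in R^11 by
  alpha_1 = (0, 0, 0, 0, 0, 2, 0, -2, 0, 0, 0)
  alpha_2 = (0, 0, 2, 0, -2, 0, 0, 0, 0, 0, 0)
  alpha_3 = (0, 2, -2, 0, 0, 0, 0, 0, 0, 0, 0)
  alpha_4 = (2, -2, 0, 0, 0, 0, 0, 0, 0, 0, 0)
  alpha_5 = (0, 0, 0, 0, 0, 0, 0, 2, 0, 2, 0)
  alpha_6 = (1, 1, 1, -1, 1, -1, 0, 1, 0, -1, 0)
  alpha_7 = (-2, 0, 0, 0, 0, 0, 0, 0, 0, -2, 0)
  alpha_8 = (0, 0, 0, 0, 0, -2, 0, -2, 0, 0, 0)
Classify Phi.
E_8

Compute the Cartan integers a_ij = 2(alpha_i, alpha_j)/(alpha_j, alpha_j); the resulting 8x8 Cartan matrix is
[[2, 0, 0, 0, -1, -1, 0, 0], [0, 2, -1, 0, 0, 0, 0, 0], [0, -1, 2, -1, 0, 0, 0, 0], [0, 0, -1, 2, 0, 0, -1, 0], [-1, 0, 0, 0, 2, 0, -1, -1], [-1, 0, 0, 0, 0, 2, 0, 0], [0, 0, 0, -1, -1, 0, 2, 0], [0, 0, 0, 0, -1, 0, 0, 2]].
All simple roots have the same length, so the diagram is simply laced. The associated Dynkin diagram is a chain of 7 nodes with one extra node attached to the third node from one end (E_8), so the type is E_8.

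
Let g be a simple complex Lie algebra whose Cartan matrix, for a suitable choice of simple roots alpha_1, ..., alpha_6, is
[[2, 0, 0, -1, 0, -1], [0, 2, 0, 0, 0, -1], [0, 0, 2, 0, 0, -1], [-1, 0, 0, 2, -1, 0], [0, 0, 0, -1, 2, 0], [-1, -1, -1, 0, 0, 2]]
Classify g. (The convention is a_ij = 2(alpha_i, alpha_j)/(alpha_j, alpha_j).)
The matrix has rank 6 with 2's on the diagonal. Reading the off-diagonal entries as Dynkin edges (a single edge where a_ij = a_ji = -1; a double or triple edge where a_ij * a_ji = 2 or 3), the diagram is a chain of 4 nodes with a fork of two nodes at one end (D_6). One simple-root ordering that puts it in standard form is (alpha_5, alpha_4, alpha_1, alpha_6, alpha_3, alpha_2). So the algebra is type D_6, i.e. so(12).

D_6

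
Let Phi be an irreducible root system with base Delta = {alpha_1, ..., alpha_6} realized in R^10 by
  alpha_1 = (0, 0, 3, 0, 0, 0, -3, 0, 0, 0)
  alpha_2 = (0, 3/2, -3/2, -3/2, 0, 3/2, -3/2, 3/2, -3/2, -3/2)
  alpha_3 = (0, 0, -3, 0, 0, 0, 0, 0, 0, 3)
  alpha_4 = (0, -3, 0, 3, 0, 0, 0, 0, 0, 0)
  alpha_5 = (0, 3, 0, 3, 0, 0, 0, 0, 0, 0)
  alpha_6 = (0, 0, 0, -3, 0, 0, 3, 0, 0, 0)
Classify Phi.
Compute the Cartan integers a_ij = 2(alpha_i, alpha_j)/(alpha_j, alpha_j); the resulting 6x6 Cartan matrix is
[[2, 0, -1, 0, 0, -1], [0, 2, 0, -1, 0, 0], [-1, 0, 2, 0, 0, 0], [0, -1, 0, 2, 0, -1], [0, 0, 0, 0, 2, -1], [-1, 0, 0, -1, -1, 2]].
All simple roots have the same length, so the diagram is simply laced. The associated Dynkin diagram is a chain of 5 nodes with one extra node attached to the third node from one end (E_6), so the type is E_6.

E_6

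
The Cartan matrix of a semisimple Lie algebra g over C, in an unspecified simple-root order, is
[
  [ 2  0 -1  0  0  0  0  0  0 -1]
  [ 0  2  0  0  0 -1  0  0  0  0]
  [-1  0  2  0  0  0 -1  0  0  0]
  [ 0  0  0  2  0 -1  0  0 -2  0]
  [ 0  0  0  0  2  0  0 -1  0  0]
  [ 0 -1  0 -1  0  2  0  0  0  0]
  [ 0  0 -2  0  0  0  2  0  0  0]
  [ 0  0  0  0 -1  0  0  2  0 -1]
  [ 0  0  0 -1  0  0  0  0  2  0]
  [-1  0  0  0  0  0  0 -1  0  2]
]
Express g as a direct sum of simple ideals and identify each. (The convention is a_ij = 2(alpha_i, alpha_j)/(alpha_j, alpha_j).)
B4 + C6

The diagram associated to this matrix has two connected components: the simple roots {alpha_2, alpha_4, alpha_6, alpha_9} form a chain of 4 nodes with a double edge at one end; the terminal node there is the unique short simple root (B_4), and {alpha_1, alpha_3, alpha_5, alpha_7, alpha_8, alpha_10} form a chain of 6 nodes with a double edge at one end; the terminal node there is the unique long simple root (C_6). A semisimple Lie algebra decomposes uniquely as the direct sum of simple ideals, one per connected component of its Dynkin diagram, so g ≅ B_4 ⊕ C_6 (dimension 36 + 78 = 114).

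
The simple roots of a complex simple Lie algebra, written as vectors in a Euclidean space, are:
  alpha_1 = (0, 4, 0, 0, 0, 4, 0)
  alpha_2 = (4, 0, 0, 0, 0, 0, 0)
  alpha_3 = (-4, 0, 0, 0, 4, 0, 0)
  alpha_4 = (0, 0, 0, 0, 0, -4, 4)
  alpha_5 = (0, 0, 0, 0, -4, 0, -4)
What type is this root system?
Compute the Cartan integers a_ij = 2(alpha_i, alpha_j)/(alpha_j, alpha_j); the resulting 5x5 Cartan matrix is
[[2, 0, 0, -1, 0], [0, 2, -1, 0, 0], [0, -2, 2, 0, -1], [-1, 0, 0, 2, -1], [0, 0, -1, -1, 2]].
The roots have two lengths (squared-length ratio 2:1); the short ones are alpha_{2}. The associated Dynkin diagram is a chain of 5 nodes with a double edge at one end; the terminal node there is the unique short simple root (B_5), so the type is B_5 (the algebra so(11)).

type B_5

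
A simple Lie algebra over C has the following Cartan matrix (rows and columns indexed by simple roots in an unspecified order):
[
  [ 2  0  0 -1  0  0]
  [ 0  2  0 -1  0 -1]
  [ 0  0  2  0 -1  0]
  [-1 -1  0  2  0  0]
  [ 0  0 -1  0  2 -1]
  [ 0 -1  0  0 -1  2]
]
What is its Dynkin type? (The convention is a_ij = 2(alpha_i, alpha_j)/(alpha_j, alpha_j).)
A_6

The matrix has rank 6 with 2's on the diagonal. Reading the off-diagonal entries as Dynkin edges (a single edge where a_ij = a_ji = -1; a double or triple edge where a_ij * a_ji = 2 or 3), the diagram is a chain of 6 nodes with single edges (A_6). One simple-root ordering that puts it in standard form is (alpha_3, alpha_5, alpha_6, alpha_2, alpha_4, alpha_1). So the algebra is type A_6, i.e. sl(7).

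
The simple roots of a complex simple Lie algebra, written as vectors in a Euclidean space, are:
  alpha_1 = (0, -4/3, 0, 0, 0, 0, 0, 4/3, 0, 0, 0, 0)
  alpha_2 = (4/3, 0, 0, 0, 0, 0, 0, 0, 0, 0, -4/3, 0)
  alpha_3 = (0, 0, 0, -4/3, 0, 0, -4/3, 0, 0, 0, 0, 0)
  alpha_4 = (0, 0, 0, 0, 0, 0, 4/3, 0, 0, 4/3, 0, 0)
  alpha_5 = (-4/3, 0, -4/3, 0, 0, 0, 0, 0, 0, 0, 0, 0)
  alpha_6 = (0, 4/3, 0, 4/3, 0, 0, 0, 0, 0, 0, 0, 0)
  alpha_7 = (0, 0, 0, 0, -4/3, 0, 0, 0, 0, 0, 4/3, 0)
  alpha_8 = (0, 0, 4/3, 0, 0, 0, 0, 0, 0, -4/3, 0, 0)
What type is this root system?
Compute the Cartan integers a_ij = 2(alpha_i, alpha_j)/(alpha_j, alpha_j); the resulting 8x8 Cartan matrix is
[[2, 0, 0, 0, 0, -1, 0, 0], [0, 2, 0, 0, -1, 0, -1, 0], [0, 0, 2, -1, 0, -1, 0, 0], [0, 0, -1, 2, 0, 0, 0, -1], [0, -1, 0, 0, 2, 0, 0, -1], [-1, 0, -1, 0, 0, 2, 0, 0], [0, -1, 0, 0, 0, 0, 2, 0], [0, 0, 0, -1, -1, 0, 0, 2]].
All simple roots have the same length, so the diagram is simply laced. The associated Dynkin diagram is a chain of 8 nodes with single edges (A_8), so the type is A_8 (the algebra sl(9)).

type A_8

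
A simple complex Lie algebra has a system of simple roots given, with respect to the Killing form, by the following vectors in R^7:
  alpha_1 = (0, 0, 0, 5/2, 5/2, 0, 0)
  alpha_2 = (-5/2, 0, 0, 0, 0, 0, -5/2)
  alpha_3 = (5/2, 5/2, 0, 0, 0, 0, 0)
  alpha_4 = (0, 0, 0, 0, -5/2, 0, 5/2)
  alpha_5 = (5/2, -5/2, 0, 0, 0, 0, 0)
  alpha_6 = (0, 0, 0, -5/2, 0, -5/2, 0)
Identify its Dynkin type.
D_6 (so(12))

Compute the Cartan integers a_ij = 2(alpha_i, alpha_j)/(alpha_j, alpha_j); the resulting 6x6 Cartan matrix is
[[2, 0, 0, -1, 0, -1], [0, 2, -1, -1, -1, 0], [0, -1, 2, 0, 0, 0], [-1, -1, 0, 2, 0, 0], [0, -1, 0, 0, 2, 0], [-1, 0, 0, 0, 0, 2]].
All simple roots have the same length, so the diagram is simply laced. The associated Dynkin diagram is a chain of 4 nodes with a fork of two nodes at one end (D_6), so the type is D_6 (the algebra so(12)).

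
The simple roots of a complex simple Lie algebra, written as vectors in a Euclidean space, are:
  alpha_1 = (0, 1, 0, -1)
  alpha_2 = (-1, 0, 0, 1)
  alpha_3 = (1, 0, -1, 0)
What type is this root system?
type A_3

Compute the Cartan integers a_ij = 2(alpha_i, alpha_j)/(alpha_j, alpha_j); the resulting 3x3 Cartan matrix is
[[2, -1, 0], [-1, 2, -1], [0, -1, 2]].
All simple roots have the same length, so the diagram is simply laced. The associated Dynkin diagram is a chain of 3 nodes with single edges (A_3), so the type is A_3 (the algebra sl(4)).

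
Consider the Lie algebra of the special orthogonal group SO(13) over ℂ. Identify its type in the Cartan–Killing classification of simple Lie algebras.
B_6

This is so(13) with 13 odd, which has dimension 13(13-1)/2 = 78 and rank (13-1)/2 = 6. In the classification of classical Lie algebras, the orthogonal algebra so(2n+1) in an odd number of variables has type B_n; here n = 6, so the Dynkin diagram is a chain of 6 nodes with a double edge at one end; the terminal node there is the unique short simple root (B_6). Hence the type is B_6.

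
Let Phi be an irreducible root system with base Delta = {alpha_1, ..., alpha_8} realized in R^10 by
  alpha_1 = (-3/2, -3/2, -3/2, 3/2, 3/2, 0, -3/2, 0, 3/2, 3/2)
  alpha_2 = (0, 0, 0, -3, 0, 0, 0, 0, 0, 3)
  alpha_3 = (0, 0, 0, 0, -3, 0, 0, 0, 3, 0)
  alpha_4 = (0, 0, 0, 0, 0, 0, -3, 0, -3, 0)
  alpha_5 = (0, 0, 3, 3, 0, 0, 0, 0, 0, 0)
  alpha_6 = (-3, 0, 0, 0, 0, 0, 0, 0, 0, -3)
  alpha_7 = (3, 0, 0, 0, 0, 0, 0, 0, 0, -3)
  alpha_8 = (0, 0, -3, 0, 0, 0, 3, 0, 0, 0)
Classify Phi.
type E_8

Compute the Cartan integers a_ij = 2(alpha_i, alpha_j)/(alpha_j, alpha_j); the resulting 8x8 Cartan matrix is
[[2, 0, 0, 0, 0, 0, -1, 0], [0, 2, 0, 0, -1, -1, -1, 0], [0, 0, 2, -1, 0, 0, 0, 0], [0, 0, -1, 2, 0, 0, 0, -1], [0, -1, 0, 0, 2, 0, 0, -1], [0, -1, 0, 0, 0, 2, 0, 0], [-1, -1, 0, 0, 0, 0, 2, 0], [0, 0, 0, -1, -1, 0, 0, 2]].
All simple roots have the same length, so the diagram is simply laced. The associated Dynkin diagram is a chain of 7 nodes with one extra node attached to the third node from one end (E_8), so the type is E_8.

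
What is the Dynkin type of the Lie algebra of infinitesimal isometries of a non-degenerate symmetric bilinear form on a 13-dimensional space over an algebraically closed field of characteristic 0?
type B_6

This is so(13) with 13 odd, which has dimension 13(13-1)/2 = 78 and rank (13-1)/2 = 6. In the classification of classical Lie algebras, the orthogonal algebra so(2n+1) in an odd number of variables has type B_n; here n = 6, so the Dynkin diagram is a chain of 6 nodes with a double edge at one end; the terminal node there is the unique short simple root (B_6). Hence the type is B_6.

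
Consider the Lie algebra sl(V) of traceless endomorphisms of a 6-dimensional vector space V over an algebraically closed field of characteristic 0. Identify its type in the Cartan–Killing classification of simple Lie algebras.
A5

This is sl(6), which has dimension 6^2 - 1 = 35 and rank 6 - 1 = 5 (a Cartan subalgebra is the diagonal traceless matrices). In the classification of classical Lie algebras, the special linear algebra sl(n+1) has type A_n; here n = 5, so the Dynkin diagram is a chain of 5 nodes with single edges (A_5). Hence the type is A_5.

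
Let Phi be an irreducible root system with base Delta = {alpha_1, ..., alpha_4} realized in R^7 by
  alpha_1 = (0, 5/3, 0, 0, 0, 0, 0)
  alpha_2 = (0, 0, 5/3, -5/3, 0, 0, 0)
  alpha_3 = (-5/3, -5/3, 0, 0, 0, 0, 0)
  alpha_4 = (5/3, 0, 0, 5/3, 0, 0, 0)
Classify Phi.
B_4

Compute the Cartan integers a_ij = 2(alpha_i, alpha_j)/(alpha_j, alpha_j); the resulting 4x4 Cartan matrix is
[[2, 0, -1, 0], [0, 2, 0, -1], [-2, 0, 2, -1], [0, -1, -1, 2]].
The roots have two lengths (squared-length ratio 2:1); the short ones are alpha_{1}. The associated Dynkin diagram is a chain of 4 nodes with a double edge at one end; the terminal node there is the unique short simple root (B_4), so the type is B_4 (the algebra so(9)).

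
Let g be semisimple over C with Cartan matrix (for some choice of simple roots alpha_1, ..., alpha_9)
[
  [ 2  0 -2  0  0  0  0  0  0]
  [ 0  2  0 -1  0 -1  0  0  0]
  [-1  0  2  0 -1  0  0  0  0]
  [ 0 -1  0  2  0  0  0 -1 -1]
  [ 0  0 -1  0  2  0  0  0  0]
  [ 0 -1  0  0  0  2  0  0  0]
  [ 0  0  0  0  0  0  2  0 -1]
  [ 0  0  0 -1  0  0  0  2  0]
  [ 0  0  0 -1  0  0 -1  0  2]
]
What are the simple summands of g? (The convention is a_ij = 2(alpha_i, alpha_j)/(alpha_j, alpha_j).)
C3 ⊕ E6

The diagram associated to this matrix has two connected components: the simple roots {alpha_1, alpha_3, alpha_5} form a chain of 3 nodes with a double edge at one end; the terminal node there is the unique long simple root (C_3), and {alpha_2, alpha_4, alpha_6, alpha_7, alpha_8, alpha_9} form a chain of 5 nodes with one extra node attached to the third node from one end (E_6). A semisimple Lie algebra decomposes uniquely as the direct sum of simple ideals, one per connected component of its Dynkin diagram, so g ≅ C_3 ⊕ E_6 (dimension 21 + 78 = 99).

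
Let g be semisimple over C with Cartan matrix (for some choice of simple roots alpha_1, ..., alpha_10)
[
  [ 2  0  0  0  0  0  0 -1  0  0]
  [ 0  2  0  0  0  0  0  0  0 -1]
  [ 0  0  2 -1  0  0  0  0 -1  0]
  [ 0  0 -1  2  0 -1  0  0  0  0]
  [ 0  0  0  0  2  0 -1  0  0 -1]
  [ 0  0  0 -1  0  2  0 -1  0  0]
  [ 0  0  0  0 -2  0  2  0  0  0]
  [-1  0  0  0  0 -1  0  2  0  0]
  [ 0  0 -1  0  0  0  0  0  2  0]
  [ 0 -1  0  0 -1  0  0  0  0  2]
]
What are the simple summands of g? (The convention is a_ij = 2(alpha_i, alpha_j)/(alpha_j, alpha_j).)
A_6 (sl(7)) + C_4 (sp(8))

The diagram associated to this matrix has two connected components: the simple roots {alpha_1, alpha_3, alpha_4, alpha_6, alpha_8, alpha_9} form a chain of 6 nodes with single edges (A_6), and {alpha_2, alpha_5, alpha_7, alpha_10} form a chain of 4 nodes with a double edge at one end; the terminal node there is the unique long simple root (C_4). A semisimple Lie algebra decomposes uniquely as the direct sum of simple ideals, one per connected component of its Dynkin diagram, so g ≅ A_6 ⊕ C_4 (dimension 48 + 36 = 84).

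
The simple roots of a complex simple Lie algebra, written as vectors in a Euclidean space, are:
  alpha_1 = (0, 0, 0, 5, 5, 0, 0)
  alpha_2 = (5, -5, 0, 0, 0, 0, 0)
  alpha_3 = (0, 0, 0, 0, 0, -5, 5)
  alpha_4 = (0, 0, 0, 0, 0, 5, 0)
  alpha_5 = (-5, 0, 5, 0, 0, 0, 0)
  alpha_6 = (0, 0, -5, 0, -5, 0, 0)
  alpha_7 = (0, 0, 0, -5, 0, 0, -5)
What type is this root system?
Compute the Cartan integers a_ij = 2(alpha_i, alpha_j)/(alpha_j, alpha_j); the resulting 7x7 Cartan matrix is
[[2, 0, 0, 0, 0, -1, -1], [0, 2, 0, 0, -1, 0, 0], [0, 0, 2, -2, 0, 0, -1], [0, 0, -1, 2, 0, 0, 0], [0, -1, 0, 0, 2, -1, 0], [-1, 0, 0, 0, -1, 2, 0], [-1, 0, -1, 0, 0, 0, 2]].
The roots have two lengths (squared-length ratio 2:1); the short ones are alpha_{4}. The associated Dynkin diagram is a chain of 7 nodes with a double edge at one end; the terminal node there is the unique short simple root (B_7), so the type is B_7 (the algebra so(15)).

B_7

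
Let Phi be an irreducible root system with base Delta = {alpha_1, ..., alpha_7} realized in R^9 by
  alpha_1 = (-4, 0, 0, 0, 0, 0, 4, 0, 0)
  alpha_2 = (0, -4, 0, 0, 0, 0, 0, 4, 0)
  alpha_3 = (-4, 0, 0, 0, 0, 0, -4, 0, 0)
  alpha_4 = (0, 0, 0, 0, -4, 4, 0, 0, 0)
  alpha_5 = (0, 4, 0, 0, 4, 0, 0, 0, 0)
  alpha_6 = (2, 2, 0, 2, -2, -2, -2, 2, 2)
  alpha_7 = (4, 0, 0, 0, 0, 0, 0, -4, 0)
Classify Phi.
E_7

Compute the Cartan integers a_ij = 2(alpha_i, alpha_j)/(alpha_j, alpha_j); the resulting 7x7 Cartan matrix is
[[2, 0, 0, 0, 0, -1, -1], [0, 2, 0, 0, -1, 0, -1], [0, 0, 2, 0, 0, 0, -1], [0, 0, 0, 2, -1, 0, 0], [0, -1, 0, -1, 2, 0, 0], [-1, 0, 0, 0, 0, 2, 0], [-1, -1, -1, 0, 0, 0, 2]].
All simple roots have the same length, so the diagram is simply laced. The associated Dynkin diagram is a chain of 6 nodes with one extra node attached to the third node from one end (E_7), so the type is E_7.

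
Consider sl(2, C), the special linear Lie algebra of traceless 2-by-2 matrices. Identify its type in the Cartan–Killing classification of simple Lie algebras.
This is sl(2), which has dimension 2^2 - 1 = 3 and rank 2 - 1 = 1 (a Cartan subalgebra is the diagonal traceless matrices). In the classification of classical Lie algebras, the special linear algebra sl(n+1) has type A_n; here n = 1, so the Dynkin diagram is a chain of 1 nodes with single edges (A_1). Hence the type is A_1.

type A_1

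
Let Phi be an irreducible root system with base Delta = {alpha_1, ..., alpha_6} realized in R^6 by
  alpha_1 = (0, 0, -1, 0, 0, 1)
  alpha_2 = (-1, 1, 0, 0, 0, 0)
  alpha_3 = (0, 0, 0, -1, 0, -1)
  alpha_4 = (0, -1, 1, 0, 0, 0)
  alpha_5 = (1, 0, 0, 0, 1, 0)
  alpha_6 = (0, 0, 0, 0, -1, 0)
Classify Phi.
B_6

Compute the Cartan integers a_ij = 2(alpha_i, alpha_j)/(alpha_j, alpha_j); the resulting 6x6 Cartan matrix is
[[2, 0, -1, -1, 0, 0], [0, 2, 0, -1, -1, 0], [-1, 0, 2, 0, 0, 0], [-1, -1, 0, 2, 0, 0], [0, -1, 0, 0, 2, -2], [0, 0, 0, 0, -1, 2]].
The roots have two lengths (squared-length ratio 2:1); the short ones are alpha_{6}. The associated Dynkin diagram is a chain of 6 nodes with a double edge at one end; the terminal node there is the unique short simple root (B_6), so the type is B_6 (the algebra so(13)).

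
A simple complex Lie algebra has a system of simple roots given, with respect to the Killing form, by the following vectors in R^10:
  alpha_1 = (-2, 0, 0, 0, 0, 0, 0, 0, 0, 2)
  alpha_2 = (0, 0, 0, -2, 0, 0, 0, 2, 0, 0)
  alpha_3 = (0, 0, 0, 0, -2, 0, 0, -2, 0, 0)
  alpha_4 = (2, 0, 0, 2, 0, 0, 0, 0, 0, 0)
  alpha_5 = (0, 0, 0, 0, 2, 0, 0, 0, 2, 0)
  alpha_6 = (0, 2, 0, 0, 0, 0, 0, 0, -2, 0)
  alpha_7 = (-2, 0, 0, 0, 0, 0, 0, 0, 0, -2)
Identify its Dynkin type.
Compute the Cartan integers a_ij = 2(alpha_i, alpha_j)/(alpha_j, alpha_j); the resulting 7x7 Cartan matrix is
[[2, 0, 0, -1, 0, 0, 0], [0, 2, -1, -1, 0, 0, 0], [0, -1, 2, 0, -1, 0, 0], [-1, -1, 0, 2, 0, 0, -1], [0, 0, -1, 0, 2, -1, 0], [0, 0, 0, 0, -1, 2, 0], [0, 0, 0, -1, 0, 0, 2]].
All simple roots have the same length, so the diagram is simply laced. The associated Dynkin diagram is a chain of 5 nodes with a fork of two nodes at one end (D_7), so the type is D_7 (the algebra so(14)).

D_7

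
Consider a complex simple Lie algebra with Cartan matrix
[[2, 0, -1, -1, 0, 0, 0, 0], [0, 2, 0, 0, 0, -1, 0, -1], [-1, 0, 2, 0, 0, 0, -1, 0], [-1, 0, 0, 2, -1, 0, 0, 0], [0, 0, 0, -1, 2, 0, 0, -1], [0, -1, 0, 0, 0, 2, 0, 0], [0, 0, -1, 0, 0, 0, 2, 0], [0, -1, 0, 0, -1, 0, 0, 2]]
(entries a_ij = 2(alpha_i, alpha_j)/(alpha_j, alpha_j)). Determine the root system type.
A_8

The matrix has rank 8 with 2's on the diagonal. Reading the off-diagonal entries as Dynkin edges (a single edge where a_ij = a_ji = -1; a double or triple edge where a_ij * a_ji = 2 or 3), the diagram is a chain of 8 nodes with single edges (A_8). One simple-root ordering that puts it in standard form is (alpha_7, alpha_3, alpha_1, alpha_4, alpha_5, alpha_8, alpha_2, alpha_6). So the algebra is type A_8, i.e. sl(9).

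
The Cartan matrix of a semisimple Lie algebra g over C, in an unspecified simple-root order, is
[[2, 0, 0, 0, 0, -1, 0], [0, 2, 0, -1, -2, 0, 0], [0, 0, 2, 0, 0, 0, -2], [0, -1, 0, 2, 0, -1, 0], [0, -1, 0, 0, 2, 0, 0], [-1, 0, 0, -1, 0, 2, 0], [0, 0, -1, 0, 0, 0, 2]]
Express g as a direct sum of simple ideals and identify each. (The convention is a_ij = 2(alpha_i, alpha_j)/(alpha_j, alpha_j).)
B_2 (so(5)) + B_5 (so(11))

The diagram associated to this matrix has two connected components: the simple roots {alpha_3, alpha_7} form a chain of 2 nodes with a double edge at one end; the terminal node there is the unique short simple root (B_2), and {alpha_1, alpha_2, alpha_4, alpha_5, alpha_6} form a chain of 5 nodes with a double edge at one end; the terminal node there is the unique short simple root (B_5). A semisimple Lie algebra decomposes uniquely as the direct sum of simple ideals, one per connected component of its Dynkin diagram, so g ≅ B_2 ⊕ B_5 (dimension 10 + 55 = 65).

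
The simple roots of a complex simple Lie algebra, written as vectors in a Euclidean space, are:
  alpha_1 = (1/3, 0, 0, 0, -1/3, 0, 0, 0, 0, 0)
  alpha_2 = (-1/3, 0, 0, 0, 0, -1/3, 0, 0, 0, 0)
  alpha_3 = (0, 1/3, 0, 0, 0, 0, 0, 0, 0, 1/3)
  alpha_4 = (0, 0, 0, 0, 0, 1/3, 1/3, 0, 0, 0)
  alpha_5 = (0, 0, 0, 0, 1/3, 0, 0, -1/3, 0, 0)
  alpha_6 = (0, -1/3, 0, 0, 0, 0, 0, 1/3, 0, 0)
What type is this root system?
Compute the Cartan integers a_ij = 2(alpha_i, alpha_j)/(alpha_j, alpha_j); the resulting 6x6 Cartan matrix is
[[2, -1, 0, 0, -1, 0], [-1, 2, 0, -1, 0, 0], [0, 0, 2, 0, 0, -1], [0, -1, 0, 2, 0, 0], [-1, 0, 0, 0, 2, -1], [0, 0, -1, 0, -1, 2]].
All simple roots have the same length, so the diagram is simply laced. The associated Dynkin diagram is a chain of 6 nodes with single edges (A_6), so the type is A_6 (the algebra sl(7)).

type A_6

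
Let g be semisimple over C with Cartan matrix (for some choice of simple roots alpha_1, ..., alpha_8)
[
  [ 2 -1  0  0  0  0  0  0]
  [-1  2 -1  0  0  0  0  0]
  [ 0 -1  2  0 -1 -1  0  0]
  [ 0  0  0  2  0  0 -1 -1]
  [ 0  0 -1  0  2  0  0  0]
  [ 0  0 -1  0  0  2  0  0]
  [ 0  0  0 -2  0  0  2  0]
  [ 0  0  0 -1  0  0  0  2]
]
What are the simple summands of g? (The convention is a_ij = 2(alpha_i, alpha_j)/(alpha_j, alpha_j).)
The diagram associated to this matrix has two connected components: the simple roots {alpha_4, alpha_7, alpha_8} form a chain of 3 nodes with a double edge at one end; the terminal node there is the unique long simple root (C_3), and {alpha_1, alpha_2, alpha_3, alpha_5, alpha_6} form a chain of 3 nodes with a fork of two nodes at one end (D_5). A semisimple Lie algebra decomposes uniquely as the direct sum of simple ideals, one per connected component of its Dynkin diagram, so g ≅ C_3 ⊕ D_5 (dimension 21 + 45 = 66).

C3 + D5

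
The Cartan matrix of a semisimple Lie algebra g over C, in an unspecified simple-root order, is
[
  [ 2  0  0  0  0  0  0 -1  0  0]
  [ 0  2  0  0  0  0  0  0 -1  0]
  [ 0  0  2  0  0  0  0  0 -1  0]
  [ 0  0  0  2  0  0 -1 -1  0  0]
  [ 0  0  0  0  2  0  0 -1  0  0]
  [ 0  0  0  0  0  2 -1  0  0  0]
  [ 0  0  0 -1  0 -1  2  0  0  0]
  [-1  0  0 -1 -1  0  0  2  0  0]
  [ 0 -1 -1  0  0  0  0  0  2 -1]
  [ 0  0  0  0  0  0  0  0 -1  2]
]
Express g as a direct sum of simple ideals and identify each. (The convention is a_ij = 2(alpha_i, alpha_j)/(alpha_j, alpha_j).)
The diagram associated to this matrix has two connected components: the simple roots {alpha_2, alpha_3, alpha_9, alpha_10} form a chain of 2 nodes with a fork of two nodes at one end (D_4), and {alpha_1, alpha_4, alpha_5, alpha_6, alpha_7, alpha_8} form a chain of 4 nodes with a fork of two nodes at one end (D_6). A semisimple Lie algebra decomposes uniquely as the direct sum of simple ideals, one per connected component of its Dynkin diagram, so g ≅ D_4 ⊕ D_6 (dimension 28 + 66 = 94).

D_4 (so(8)) + D_6 (so(12))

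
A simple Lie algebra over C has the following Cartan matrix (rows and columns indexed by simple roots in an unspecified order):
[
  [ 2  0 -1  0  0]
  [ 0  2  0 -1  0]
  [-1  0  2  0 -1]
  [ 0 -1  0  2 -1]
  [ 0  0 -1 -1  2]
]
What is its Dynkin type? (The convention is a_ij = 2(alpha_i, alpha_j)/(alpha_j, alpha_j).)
The matrix has rank 5 with 2's on the diagonal. Reading the off-diagonal entries as Dynkin edges (a single edge where a_ij = a_ji = -1; a double or triple edge where a_ij * a_ji = 2 or 3), the diagram is a chain of 5 nodes with single edges (A_5). One simple-root ordering that puts it in standard form is (alpha_1, alpha_3, alpha_5, alpha_4, alpha_2). So the algebra is type A_5, i.e. sl(6).

A_5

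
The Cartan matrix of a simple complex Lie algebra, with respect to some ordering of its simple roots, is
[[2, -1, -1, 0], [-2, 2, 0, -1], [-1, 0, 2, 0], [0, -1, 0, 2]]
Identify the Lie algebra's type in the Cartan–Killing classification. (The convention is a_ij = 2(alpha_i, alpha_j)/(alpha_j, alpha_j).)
The matrix has rank 4 with 2's on the diagonal. Reading the off-diagonal entries as Dynkin edges (a single edge where a_ij = a_ji = -1; a double or triple edge where a_ij * a_ji = 2 or 3), the diagram is a chain of 4 nodes with a double edge between the middle two (F_4). One simple-root ordering that puts it in standard form is (alpha_4, alpha_2, alpha_1, alpha_3). So the algebra is type F_4.

F_4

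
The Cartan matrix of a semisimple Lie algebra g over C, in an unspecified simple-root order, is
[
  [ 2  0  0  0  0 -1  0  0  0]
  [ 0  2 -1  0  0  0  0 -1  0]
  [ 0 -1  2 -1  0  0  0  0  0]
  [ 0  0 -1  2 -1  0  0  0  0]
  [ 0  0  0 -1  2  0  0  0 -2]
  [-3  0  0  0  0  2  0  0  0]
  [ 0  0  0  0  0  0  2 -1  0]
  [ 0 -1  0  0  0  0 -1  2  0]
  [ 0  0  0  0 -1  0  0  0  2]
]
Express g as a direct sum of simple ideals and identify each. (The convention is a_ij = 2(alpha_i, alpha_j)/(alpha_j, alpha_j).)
The diagram associated to this matrix has two connected components: the simple roots {alpha_2, alpha_3, alpha_4, alpha_5, alpha_7, alpha_8, alpha_9} form a chain of 7 nodes with a double edge at one end; the terminal node there is the unique short simple root (B_7), and {alpha_1, alpha_6} form two nodes joined by a triple edge (G_2). A semisimple Lie algebra decomposes uniquely as the direct sum of simple ideals, one per connected component of its Dynkin diagram, so g ≅ B_7 ⊕ G_2 (dimension 105 + 14 = 119).

type B_7 ⊕ type G_2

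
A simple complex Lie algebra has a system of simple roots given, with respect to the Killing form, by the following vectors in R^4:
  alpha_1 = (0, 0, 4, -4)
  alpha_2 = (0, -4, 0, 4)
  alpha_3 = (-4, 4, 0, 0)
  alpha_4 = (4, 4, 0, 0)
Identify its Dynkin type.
D_4

Compute the Cartan integers a_ij = 2(alpha_i, alpha_j)/(alpha_j, alpha_j); the resulting 4x4 Cartan matrix is
[[2, -1, 0, 0], [-1, 2, -1, -1], [0, -1, 2, 0], [0, -1, 0, 2]].
All simple roots have the same length, so the diagram is simply laced. The associated Dynkin diagram is a chain of 2 nodes with a fork of two nodes at one end (D_4), so the type is D_4 (the algebra so(8)).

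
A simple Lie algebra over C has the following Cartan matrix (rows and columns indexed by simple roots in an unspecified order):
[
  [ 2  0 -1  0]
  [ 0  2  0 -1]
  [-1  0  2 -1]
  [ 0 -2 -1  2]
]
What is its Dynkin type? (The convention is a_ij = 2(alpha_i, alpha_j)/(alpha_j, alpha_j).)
The matrix has rank 4 with 2's on the diagonal. Reading the off-diagonal entries as Dynkin edges (a single edge where a_ij = a_ji = -1; a double or triple edge where a_ij * a_ji = 2 or 3), the diagram is a chain of 4 nodes with a double edge at one end; the terminal node there is the unique short simple root (B_4). One simple-root ordering that puts it in standard form is (alpha_1, alpha_3, alpha_4, alpha_2). So the algebra is type B_4, i.e. so(9).

B_4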